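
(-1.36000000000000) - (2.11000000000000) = -3.47000000000000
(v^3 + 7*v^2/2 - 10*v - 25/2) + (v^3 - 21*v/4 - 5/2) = 2*v^3 + 7*v^2/2 - 61*v/4 - 15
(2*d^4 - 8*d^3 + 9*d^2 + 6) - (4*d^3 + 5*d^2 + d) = 2*d^4 - 12*d^3 + 4*d^2 - d + 6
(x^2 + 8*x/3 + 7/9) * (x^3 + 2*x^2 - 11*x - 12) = x^5 + 14*x^4/3 - 44*x^3/9 - 358*x^2/9 - 365*x/9 - 28/3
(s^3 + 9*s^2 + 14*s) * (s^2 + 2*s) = s^5 + 11*s^4 + 32*s^3 + 28*s^2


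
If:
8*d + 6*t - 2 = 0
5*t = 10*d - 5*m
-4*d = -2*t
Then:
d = 1/10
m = 0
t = 1/5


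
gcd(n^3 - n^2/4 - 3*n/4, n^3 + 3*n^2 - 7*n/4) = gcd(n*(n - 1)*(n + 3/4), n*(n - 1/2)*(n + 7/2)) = n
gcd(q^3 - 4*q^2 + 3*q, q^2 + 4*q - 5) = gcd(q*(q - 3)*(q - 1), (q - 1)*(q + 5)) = q - 1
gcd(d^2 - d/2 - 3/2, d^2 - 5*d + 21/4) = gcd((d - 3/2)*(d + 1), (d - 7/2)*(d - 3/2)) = d - 3/2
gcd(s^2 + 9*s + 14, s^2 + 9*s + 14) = s^2 + 9*s + 14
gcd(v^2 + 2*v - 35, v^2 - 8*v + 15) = v - 5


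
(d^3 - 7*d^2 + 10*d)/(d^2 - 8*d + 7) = d*(d^2 - 7*d + 10)/(d^2 - 8*d + 7)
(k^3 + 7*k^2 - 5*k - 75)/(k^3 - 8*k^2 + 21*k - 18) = (k^2 + 10*k + 25)/(k^2 - 5*k + 6)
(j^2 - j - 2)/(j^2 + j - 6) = (j + 1)/(j + 3)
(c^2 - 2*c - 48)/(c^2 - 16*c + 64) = (c + 6)/(c - 8)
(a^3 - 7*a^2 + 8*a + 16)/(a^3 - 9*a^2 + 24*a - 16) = (a + 1)/(a - 1)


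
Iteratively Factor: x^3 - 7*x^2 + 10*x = (x - 2)*(x^2 - 5*x) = x*(x - 2)*(x - 5)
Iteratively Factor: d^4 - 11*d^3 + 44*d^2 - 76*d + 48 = (d - 2)*(d^3 - 9*d^2 + 26*d - 24) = (d - 3)*(d - 2)*(d^2 - 6*d + 8) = (d - 4)*(d - 3)*(d - 2)*(d - 2)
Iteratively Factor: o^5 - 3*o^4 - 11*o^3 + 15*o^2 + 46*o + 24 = (o - 4)*(o^4 + o^3 - 7*o^2 - 13*o - 6) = (o - 4)*(o - 3)*(o^3 + 4*o^2 + 5*o + 2) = (o - 4)*(o - 3)*(o + 2)*(o^2 + 2*o + 1) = (o - 4)*(o - 3)*(o + 1)*(o + 2)*(o + 1)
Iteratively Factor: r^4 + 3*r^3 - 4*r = (r - 1)*(r^3 + 4*r^2 + 4*r) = r*(r - 1)*(r^2 + 4*r + 4) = r*(r - 1)*(r + 2)*(r + 2)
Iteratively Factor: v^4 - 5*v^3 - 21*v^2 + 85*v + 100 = (v + 4)*(v^3 - 9*v^2 + 15*v + 25) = (v - 5)*(v + 4)*(v^2 - 4*v - 5) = (v - 5)^2*(v + 4)*(v + 1)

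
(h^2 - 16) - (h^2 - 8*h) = 8*h - 16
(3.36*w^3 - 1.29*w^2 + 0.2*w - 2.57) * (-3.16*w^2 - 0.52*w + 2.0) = -10.6176*w^5 + 2.3292*w^4 + 6.7588*w^3 + 5.4372*w^2 + 1.7364*w - 5.14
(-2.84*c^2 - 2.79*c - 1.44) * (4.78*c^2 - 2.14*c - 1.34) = -13.5752*c^4 - 7.2586*c^3 + 2.893*c^2 + 6.8202*c + 1.9296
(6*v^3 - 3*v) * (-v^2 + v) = -6*v^5 + 6*v^4 + 3*v^3 - 3*v^2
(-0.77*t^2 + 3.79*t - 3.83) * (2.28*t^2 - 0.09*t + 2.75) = -1.7556*t^4 + 8.7105*t^3 - 11.191*t^2 + 10.7672*t - 10.5325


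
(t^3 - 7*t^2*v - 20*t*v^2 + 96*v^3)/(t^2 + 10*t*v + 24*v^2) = (t^2 - 11*t*v + 24*v^2)/(t + 6*v)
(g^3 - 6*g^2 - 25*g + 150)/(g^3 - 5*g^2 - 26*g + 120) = (g - 5)/(g - 4)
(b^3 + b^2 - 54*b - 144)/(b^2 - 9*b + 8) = (b^2 + 9*b + 18)/(b - 1)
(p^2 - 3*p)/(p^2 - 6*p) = (p - 3)/(p - 6)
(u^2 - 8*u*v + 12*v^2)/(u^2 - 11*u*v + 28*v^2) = (u^2 - 8*u*v + 12*v^2)/(u^2 - 11*u*v + 28*v^2)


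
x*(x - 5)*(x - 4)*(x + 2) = x^4 - 7*x^3 + 2*x^2 + 40*x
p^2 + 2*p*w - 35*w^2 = (p - 5*w)*(p + 7*w)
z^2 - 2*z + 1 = (z - 1)^2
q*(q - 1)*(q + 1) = q^3 - q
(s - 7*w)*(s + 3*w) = s^2 - 4*s*w - 21*w^2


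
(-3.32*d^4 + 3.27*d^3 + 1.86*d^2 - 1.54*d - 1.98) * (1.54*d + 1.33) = -5.1128*d^5 + 0.6202*d^4 + 7.2135*d^3 + 0.1022*d^2 - 5.0974*d - 2.6334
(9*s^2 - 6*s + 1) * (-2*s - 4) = -18*s^3 - 24*s^2 + 22*s - 4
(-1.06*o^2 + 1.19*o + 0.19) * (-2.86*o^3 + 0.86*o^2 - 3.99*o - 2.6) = 3.0316*o^5 - 4.315*o^4 + 4.7094*o^3 - 1.8287*o^2 - 3.8521*o - 0.494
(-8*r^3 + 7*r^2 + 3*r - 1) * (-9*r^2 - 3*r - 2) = 72*r^5 - 39*r^4 - 32*r^3 - 14*r^2 - 3*r + 2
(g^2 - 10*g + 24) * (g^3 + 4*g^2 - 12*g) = g^5 - 6*g^4 - 28*g^3 + 216*g^2 - 288*g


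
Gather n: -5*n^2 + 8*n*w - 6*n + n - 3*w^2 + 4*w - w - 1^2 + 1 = -5*n^2 + n*(8*w - 5) - 3*w^2 + 3*w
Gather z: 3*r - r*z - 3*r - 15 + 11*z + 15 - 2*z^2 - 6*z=-2*z^2 + z*(5 - r)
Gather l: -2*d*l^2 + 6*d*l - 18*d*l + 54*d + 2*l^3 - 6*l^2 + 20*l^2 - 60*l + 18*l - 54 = 54*d + 2*l^3 + l^2*(14 - 2*d) + l*(-12*d - 42) - 54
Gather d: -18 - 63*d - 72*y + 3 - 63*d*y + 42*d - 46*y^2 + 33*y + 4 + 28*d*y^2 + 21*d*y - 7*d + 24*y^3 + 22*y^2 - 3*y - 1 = d*(28*y^2 - 42*y - 28) + 24*y^3 - 24*y^2 - 42*y - 12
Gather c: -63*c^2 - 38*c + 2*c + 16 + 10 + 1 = -63*c^2 - 36*c + 27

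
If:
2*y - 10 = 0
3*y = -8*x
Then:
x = -15/8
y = 5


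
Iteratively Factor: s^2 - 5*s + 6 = (s - 2)*(s - 3)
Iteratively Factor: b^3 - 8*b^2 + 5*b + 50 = (b - 5)*(b^2 - 3*b - 10) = (b - 5)*(b + 2)*(b - 5)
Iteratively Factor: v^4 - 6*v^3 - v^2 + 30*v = (v)*(v^3 - 6*v^2 - v + 30) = v*(v + 2)*(v^2 - 8*v + 15) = v*(v - 5)*(v + 2)*(v - 3)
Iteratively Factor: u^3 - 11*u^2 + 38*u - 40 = (u - 5)*(u^2 - 6*u + 8) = (u - 5)*(u - 2)*(u - 4)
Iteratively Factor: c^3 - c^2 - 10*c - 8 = (c + 2)*(c^2 - 3*c - 4) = (c + 1)*(c + 2)*(c - 4)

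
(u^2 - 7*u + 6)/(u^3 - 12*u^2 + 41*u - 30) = 1/(u - 5)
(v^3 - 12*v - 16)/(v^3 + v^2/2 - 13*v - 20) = 2*(v + 2)/(2*v + 5)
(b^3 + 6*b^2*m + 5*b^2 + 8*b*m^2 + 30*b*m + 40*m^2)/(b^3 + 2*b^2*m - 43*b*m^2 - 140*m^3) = (b^2 + 2*b*m + 5*b + 10*m)/(b^2 - 2*b*m - 35*m^2)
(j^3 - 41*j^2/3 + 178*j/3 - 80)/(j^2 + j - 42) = (3*j^2 - 23*j + 40)/(3*(j + 7))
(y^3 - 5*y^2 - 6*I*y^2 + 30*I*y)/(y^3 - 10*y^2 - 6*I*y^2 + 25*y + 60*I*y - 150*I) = y/(y - 5)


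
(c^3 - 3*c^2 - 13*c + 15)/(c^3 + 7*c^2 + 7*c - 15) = (c - 5)/(c + 5)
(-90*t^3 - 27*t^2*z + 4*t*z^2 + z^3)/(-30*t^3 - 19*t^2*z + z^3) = (6*t + z)/(2*t + z)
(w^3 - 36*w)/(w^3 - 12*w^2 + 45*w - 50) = w*(w^2 - 36)/(w^3 - 12*w^2 + 45*w - 50)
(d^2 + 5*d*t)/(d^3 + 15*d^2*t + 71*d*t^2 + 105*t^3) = d/(d^2 + 10*d*t + 21*t^2)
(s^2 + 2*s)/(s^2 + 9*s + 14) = s/(s + 7)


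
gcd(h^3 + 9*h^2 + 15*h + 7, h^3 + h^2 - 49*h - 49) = h^2 + 8*h + 7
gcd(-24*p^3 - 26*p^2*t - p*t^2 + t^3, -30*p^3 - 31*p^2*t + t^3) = 6*p^2 + 5*p*t - t^2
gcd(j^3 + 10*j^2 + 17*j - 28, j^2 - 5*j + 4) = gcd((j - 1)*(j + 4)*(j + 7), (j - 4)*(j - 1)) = j - 1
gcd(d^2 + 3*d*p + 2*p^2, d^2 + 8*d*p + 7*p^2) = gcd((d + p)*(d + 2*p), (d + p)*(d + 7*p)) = d + p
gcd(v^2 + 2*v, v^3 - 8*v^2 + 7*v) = v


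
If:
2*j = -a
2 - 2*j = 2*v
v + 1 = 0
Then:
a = -4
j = 2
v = -1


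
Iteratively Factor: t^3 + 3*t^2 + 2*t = (t + 1)*(t^2 + 2*t) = (t + 1)*(t + 2)*(t)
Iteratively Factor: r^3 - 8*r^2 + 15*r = (r)*(r^2 - 8*r + 15) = r*(r - 5)*(r - 3)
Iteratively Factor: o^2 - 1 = (o - 1)*(o + 1)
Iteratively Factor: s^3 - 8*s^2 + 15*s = (s - 3)*(s^2 - 5*s) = s*(s - 3)*(s - 5)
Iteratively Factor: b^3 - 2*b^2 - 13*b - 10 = (b - 5)*(b^2 + 3*b + 2) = (b - 5)*(b + 1)*(b + 2)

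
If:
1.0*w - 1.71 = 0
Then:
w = 1.71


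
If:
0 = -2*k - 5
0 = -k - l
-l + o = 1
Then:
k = -5/2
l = 5/2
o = 7/2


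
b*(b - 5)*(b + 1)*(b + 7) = b^4 + 3*b^3 - 33*b^2 - 35*b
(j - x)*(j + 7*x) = j^2 + 6*j*x - 7*x^2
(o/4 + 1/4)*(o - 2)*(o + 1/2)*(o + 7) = o^4/4 + 13*o^3/8 - 3*o^2/2 - 37*o/8 - 7/4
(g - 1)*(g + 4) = g^2 + 3*g - 4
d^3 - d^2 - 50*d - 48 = (d - 8)*(d + 1)*(d + 6)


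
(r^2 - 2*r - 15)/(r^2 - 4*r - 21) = (r - 5)/(r - 7)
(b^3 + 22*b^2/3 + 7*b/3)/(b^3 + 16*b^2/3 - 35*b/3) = (3*b + 1)/(3*b - 5)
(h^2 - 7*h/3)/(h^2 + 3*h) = (h - 7/3)/(h + 3)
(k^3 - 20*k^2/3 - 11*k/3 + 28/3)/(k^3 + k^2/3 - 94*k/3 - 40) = (k^2 - 8*k + 7)/(k^2 - k - 30)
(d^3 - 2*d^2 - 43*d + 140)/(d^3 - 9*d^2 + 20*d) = (d + 7)/d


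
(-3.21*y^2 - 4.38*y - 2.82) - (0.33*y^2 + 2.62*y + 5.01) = -3.54*y^2 - 7.0*y - 7.83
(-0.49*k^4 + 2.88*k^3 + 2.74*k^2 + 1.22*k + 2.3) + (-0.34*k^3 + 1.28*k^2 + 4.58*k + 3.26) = -0.49*k^4 + 2.54*k^3 + 4.02*k^2 + 5.8*k + 5.56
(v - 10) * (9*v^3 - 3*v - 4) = 9*v^4 - 90*v^3 - 3*v^2 + 26*v + 40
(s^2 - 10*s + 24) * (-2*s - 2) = -2*s^3 + 18*s^2 - 28*s - 48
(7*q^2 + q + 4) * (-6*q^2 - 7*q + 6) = -42*q^4 - 55*q^3 + 11*q^2 - 22*q + 24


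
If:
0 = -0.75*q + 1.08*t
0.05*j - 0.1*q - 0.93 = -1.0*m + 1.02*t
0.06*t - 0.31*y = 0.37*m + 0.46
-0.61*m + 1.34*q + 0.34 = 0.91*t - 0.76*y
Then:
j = 19.5608867700762 - 10.9057454528375*y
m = -1.0617169428038*y - 1.43670373284173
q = -1.98804645209774*y - 1.71792914763454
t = -1.38058781395677*y - 1.19300635252398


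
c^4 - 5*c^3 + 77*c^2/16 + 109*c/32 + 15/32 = (c - 3)*(c - 5/2)*(c + 1/4)^2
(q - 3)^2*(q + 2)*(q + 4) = q^4 - 19*q^2 + 6*q + 72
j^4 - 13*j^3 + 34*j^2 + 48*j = j*(j - 8)*(j - 6)*(j + 1)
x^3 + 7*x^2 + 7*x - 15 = (x - 1)*(x + 3)*(x + 5)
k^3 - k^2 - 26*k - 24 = (k - 6)*(k + 1)*(k + 4)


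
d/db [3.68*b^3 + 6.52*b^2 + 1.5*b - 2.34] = 11.04*b^2 + 13.04*b + 1.5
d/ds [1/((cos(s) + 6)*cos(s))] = 2*(cos(s) + 3)*sin(s)/((cos(s) + 6)^2*cos(s)^2)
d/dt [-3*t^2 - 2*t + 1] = -6*t - 2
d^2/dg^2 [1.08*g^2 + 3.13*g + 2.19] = 2.16000000000000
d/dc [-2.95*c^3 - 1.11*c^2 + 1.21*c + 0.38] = -8.85*c^2 - 2.22*c + 1.21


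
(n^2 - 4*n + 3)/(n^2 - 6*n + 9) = (n - 1)/(n - 3)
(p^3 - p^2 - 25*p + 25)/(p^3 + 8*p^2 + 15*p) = (p^2 - 6*p + 5)/(p*(p + 3))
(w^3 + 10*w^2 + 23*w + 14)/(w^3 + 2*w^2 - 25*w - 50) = (w^2 + 8*w + 7)/(w^2 - 25)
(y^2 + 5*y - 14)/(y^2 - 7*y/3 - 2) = 3*(-y^2 - 5*y + 14)/(-3*y^2 + 7*y + 6)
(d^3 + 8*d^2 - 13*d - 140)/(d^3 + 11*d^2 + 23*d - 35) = (d - 4)/(d - 1)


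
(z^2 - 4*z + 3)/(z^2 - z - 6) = (z - 1)/(z + 2)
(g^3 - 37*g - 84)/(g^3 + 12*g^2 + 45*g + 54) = (g^2 - 3*g - 28)/(g^2 + 9*g + 18)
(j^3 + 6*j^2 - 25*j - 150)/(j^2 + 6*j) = j - 25/j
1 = 1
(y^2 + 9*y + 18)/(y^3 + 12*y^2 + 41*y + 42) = (y + 6)/(y^2 + 9*y + 14)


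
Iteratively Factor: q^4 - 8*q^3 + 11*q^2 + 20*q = (q + 1)*(q^3 - 9*q^2 + 20*q) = (q - 5)*(q + 1)*(q^2 - 4*q) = q*(q - 5)*(q + 1)*(q - 4)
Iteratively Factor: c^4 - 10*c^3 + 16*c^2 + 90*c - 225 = (c - 5)*(c^3 - 5*c^2 - 9*c + 45) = (c - 5)*(c + 3)*(c^2 - 8*c + 15) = (c - 5)^2*(c + 3)*(c - 3)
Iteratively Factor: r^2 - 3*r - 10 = (r - 5)*(r + 2)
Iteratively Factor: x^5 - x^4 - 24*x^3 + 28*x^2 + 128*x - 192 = (x - 4)*(x^4 + 3*x^3 - 12*x^2 - 20*x + 48) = (x - 4)*(x - 2)*(x^3 + 5*x^2 - 2*x - 24) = (x - 4)*(x - 2)*(x + 4)*(x^2 + x - 6) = (x - 4)*(x - 2)^2*(x + 4)*(x + 3)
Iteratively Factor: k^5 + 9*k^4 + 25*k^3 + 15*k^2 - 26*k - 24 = (k - 1)*(k^4 + 10*k^3 + 35*k^2 + 50*k + 24) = (k - 1)*(k + 2)*(k^3 + 8*k^2 + 19*k + 12) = (k - 1)*(k + 1)*(k + 2)*(k^2 + 7*k + 12) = (k - 1)*(k + 1)*(k + 2)*(k + 3)*(k + 4)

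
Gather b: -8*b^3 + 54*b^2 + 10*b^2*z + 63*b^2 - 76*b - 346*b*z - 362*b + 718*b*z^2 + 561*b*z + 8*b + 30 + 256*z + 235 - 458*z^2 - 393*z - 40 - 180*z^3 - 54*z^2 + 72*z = -8*b^3 + b^2*(10*z + 117) + b*(718*z^2 + 215*z - 430) - 180*z^3 - 512*z^2 - 65*z + 225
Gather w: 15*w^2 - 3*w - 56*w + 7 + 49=15*w^2 - 59*w + 56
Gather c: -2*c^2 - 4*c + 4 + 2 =-2*c^2 - 4*c + 6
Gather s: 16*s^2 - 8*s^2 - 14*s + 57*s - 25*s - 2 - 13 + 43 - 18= 8*s^2 + 18*s + 10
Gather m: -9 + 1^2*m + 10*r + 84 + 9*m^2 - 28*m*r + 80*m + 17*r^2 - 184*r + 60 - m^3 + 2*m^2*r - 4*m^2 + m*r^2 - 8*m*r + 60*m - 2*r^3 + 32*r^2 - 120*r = -m^3 + m^2*(2*r + 5) + m*(r^2 - 36*r + 141) - 2*r^3 + 49*r^2 - 294*r + 135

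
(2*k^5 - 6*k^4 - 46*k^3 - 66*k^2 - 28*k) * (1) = 2*k^5 - 6*k^4 - 46*k^3 - 66*k^2 - 28*k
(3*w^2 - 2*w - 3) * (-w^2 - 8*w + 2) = -3*w^4 - 22*w^3 + 25*w^2 + 20*w - 6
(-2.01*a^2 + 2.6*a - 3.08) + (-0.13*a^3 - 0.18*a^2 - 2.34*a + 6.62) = -0.13*a^3 - 2.19*a^2 + 0.26*a + 3.54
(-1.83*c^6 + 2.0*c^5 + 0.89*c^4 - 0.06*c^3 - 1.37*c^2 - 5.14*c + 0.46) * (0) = 0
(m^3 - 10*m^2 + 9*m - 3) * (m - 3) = m^4 - 13*m^3 + 39*m^2 - 30*m + 9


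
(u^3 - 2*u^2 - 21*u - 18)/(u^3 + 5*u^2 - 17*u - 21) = (u^2 - 3*u - 18)/(u^2 + 4*u - 21)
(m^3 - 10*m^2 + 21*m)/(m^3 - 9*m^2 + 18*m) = (m - 7)/(m - 6)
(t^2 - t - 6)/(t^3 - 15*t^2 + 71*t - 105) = (t + 2)/(t^2 - 12*t + 35)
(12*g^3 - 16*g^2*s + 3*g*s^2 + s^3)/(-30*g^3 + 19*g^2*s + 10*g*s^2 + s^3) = (-2*g + s)/(5*g + s)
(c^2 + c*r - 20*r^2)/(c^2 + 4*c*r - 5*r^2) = (-c + 4*r)/(-c + r)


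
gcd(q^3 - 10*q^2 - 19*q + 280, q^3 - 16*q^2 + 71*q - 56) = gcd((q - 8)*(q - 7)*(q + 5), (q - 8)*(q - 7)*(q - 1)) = q^2 - 15*q + 56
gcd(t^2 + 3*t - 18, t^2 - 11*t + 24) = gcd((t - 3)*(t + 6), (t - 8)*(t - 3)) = t - 3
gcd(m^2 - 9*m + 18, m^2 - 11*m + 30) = m - 6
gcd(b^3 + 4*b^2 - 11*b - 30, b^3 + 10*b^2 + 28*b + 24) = b + 2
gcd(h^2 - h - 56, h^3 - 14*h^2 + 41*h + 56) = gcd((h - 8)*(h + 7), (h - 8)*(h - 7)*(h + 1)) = h - 8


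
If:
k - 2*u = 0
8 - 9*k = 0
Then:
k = 8/9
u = 4/9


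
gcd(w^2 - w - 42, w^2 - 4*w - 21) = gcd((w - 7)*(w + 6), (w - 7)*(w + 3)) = w - 7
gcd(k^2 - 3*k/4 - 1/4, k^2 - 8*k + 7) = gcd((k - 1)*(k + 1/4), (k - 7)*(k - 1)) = k - 1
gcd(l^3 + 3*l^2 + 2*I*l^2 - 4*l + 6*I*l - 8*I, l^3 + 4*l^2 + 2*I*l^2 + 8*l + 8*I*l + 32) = l + 4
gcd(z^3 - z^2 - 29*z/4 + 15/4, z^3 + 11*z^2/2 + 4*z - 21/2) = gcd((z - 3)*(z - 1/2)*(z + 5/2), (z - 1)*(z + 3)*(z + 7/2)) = 1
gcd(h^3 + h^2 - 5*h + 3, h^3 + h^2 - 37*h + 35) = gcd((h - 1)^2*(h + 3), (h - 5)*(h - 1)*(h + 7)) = h - 1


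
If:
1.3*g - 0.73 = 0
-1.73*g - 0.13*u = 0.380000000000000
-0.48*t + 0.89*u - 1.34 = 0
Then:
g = 0.56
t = -22.07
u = -10.40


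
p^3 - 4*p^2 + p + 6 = (p - 3)*(p - 2)*(p + 1)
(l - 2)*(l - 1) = l^2 - 3*l + 2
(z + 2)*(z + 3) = z^2 + 5*z + 6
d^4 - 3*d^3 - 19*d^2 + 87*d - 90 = (d - 3)^2*(d - 2)*(d + 5)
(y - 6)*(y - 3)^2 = y^3 - 12*y^2 + 45*y - 54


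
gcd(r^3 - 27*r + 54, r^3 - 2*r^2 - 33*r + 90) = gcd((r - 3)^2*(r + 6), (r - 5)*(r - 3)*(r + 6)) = r^2 + 3*r - 18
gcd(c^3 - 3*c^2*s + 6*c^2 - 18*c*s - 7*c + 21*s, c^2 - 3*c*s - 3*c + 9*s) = -c + 3*s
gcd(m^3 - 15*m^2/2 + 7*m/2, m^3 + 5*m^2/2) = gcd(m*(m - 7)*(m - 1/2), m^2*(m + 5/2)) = m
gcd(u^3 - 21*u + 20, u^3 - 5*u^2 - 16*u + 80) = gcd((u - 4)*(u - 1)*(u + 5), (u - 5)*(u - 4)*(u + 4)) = u - 4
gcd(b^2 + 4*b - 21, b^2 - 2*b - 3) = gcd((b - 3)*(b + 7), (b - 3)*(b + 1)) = b - 3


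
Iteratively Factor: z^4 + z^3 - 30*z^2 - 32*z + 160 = (z - 2)*(z^3 + 3*z^2 - 24*z - 80) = (z - 5)*(z - 2)*(z^2 + 8*z + 16) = (z - 5)*(z - 2)*(z + 4)*(z + 4)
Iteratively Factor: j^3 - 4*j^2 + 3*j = (j - 3)*(j^2 - j) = j*(j - 3)*(j - 1)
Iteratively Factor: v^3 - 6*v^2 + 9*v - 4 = (v - 1)*(v^2 - 5*v + 4) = (v - 4)*(v - 1)*(v - 1)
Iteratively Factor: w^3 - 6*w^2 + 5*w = (w - 1)*(w^2 - 5*w) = w*(w - 1)*(w - 5)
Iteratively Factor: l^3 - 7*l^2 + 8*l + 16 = (l - 4)*(l^2 - 3*l - 4) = (l - 4)^2*(l + 1)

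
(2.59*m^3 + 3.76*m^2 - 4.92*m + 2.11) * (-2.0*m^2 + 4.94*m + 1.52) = -5.18*m^5 + 5.2746*m^4 + 32.3512*m^3 - 22.8096*m^2 + 2.945*m + 3.2072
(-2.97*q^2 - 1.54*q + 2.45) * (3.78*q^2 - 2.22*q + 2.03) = -11.2266*q^4 + 0.772200000000001*q^3 + 6.6507*q^2 - 8.5652*q + 4.9735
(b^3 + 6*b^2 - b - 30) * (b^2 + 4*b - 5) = b^5 + 10*b^4 + 18*b^3 - 64*b^2 - 115*b + 150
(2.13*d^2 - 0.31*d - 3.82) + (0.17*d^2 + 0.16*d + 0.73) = 2.3*d^2 - 0.15*d - 3.09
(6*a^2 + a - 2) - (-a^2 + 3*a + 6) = 7*a^2 - 2*a - 8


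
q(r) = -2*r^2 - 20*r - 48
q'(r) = -4*r - 20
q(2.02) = -96.56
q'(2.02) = -28.08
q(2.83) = -120.62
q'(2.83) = -31.32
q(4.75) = -188.12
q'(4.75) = -39.00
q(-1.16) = -27.49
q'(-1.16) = -15.36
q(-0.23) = -43.51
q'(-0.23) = -19.08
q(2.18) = -101.10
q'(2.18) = -28.72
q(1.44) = -80.95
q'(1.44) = -25.76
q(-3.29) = -3.85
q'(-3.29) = -6.84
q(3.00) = -126.00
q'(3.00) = -32.00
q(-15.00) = -198.00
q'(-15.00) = 40.00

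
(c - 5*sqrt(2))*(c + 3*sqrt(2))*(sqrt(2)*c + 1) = sqrt(2)*c^3 - 3*c^2 - 32*sqrt(2)*c - 30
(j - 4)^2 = j^2 - 8*j + 16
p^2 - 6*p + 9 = (p - 3)^2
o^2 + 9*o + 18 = (o + 3)*(o + 6)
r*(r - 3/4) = r^2 - 3*r/4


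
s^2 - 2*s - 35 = (s - 7)*(s + 5)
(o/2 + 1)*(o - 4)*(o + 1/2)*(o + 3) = o^4/2 + 3*o^3/4 - 27*o^2/4 - 31*o/2 - 6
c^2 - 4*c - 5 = (c - 5)*(c + 1)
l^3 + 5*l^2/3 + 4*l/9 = l*(l + 1/3)*(l + 4/3)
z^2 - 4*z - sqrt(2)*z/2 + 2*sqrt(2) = (z - 4)*(z - sqrt(2)/2)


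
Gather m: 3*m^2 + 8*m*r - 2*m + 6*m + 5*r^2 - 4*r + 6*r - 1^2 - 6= 3*m^2 + m*(8*r + 4) + 5*r^2 + 2*r - 7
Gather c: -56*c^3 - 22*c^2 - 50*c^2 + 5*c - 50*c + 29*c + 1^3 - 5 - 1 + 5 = -56*c^3 - 72*c^2 - 16*c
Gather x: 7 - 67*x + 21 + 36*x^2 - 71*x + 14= 36*x^2 - 138*x + 42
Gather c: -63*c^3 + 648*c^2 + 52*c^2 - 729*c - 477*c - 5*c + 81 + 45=-63*c^3 + 700*c^2 - 1211*c + 126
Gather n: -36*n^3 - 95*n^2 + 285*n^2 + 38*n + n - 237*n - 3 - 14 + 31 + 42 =-36*n^3 + 190*n^2 - 198*n + 56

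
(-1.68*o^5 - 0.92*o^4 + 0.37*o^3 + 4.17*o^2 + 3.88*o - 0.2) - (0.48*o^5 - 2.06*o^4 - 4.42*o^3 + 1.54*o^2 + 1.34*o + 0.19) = -2.16*o^5 + 1.14*o^4 + 4.79*o^3 + 2.63*o^2 + 2.54*o - 0.39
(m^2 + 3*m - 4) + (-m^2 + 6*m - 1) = 9*m - 5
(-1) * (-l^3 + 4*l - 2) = l^3 - 4*l + 2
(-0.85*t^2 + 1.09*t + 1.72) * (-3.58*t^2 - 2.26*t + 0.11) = 3.043*t^4 - 1.9812*t^3 - 8.7145*t^2 - 3.7673*t + 0.1892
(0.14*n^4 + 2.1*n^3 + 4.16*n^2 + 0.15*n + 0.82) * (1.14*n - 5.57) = 0.1596*n^5 + 1.6142*n^4 - 6.9546*n^3 - 23.0002*n^2 + 0.0992999999999998*n - 4.5674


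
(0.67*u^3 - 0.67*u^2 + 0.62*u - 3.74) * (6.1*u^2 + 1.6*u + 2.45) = 4.087*u^5 - 3.015*u^4 + 4.3515*u^3 - 23.4635*u^2 - 4.465*u - 9.163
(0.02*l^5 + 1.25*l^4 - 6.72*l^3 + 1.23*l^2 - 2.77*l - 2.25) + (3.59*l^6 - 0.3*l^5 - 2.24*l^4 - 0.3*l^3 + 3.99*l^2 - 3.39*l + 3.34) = 3.59*l^6 - 0.28*l^5 - 0.99*l^4 - 7.02*l^3 + 5.22*l^2 - 6.16*l + 1.09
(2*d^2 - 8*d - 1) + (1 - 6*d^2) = -4*d^2 - 8*d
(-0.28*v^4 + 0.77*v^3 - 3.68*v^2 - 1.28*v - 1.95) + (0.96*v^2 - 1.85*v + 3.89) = -0.28*v^4 + 0.77*v^3 - 2.72*v^2 - 3.13*v + 1.94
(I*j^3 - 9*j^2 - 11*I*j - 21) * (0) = 0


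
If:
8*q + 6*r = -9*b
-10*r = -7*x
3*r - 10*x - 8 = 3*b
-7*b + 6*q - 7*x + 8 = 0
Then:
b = 5776/3127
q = -3684/3127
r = -3752/3127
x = -5360/3127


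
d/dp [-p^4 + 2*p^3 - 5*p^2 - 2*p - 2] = -4*p^3 + 6*p^2 - 10*p - 2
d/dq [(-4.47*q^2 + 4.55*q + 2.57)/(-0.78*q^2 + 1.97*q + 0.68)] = (-5.2569*q^2 - 2.07*q - 1.9689)/(0.6084*q^4 - 3.0732*q^3 + 2.8201*q^2 + 2.6792*q + 0.4624)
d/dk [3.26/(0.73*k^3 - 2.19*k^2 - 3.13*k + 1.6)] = (-7.1394*k^2 + 14.2788*k + 10.2038)/(0.73*k^3 - 2.19*k^2 - 3.13*k + 1.6)^2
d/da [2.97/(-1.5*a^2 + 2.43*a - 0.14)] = (8.91*a - 7.2171)/(1.5*a^2 - 2.43*a + 0.14)^2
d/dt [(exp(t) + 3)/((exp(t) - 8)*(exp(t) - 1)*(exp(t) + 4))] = 2*(-exp(3*t) - 2*exp(2*t) + 15*exp(t) + 58)*exp(t)/(exp(6*t) - 10*exp(5*t) - 31*exp(4*t) + 344*exp(3*t) + 464*exp(2*t) - 1792*exp(t) + 1024)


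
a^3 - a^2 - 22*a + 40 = (a - 4)*(a - 2)*(a + 5)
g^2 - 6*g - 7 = (g - 7)*(g + 1)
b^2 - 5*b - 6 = (b - 6)*(b + 1)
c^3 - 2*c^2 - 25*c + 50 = (c - 5)*(c - 2)*(c + 5)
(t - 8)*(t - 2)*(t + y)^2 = t^4 + 2*t^3*y - 10*t^3 + t^2*y^2 - 20*t^2*y + 16*t^2 - 10*t*y^2 + 32*t*y + 16*y^2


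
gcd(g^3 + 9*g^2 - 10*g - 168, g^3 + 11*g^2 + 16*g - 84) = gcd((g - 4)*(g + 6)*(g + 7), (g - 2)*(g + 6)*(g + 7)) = g^2 + 13*g + 42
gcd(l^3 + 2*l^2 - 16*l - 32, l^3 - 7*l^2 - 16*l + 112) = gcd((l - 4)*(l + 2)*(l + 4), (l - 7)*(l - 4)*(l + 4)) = l^2 - 16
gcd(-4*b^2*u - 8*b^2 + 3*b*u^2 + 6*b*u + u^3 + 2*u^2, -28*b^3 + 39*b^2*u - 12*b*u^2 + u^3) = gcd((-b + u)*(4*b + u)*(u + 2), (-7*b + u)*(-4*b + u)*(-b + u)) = -b + u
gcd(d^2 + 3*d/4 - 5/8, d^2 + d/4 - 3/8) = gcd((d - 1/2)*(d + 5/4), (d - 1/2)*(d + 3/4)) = d - 1/2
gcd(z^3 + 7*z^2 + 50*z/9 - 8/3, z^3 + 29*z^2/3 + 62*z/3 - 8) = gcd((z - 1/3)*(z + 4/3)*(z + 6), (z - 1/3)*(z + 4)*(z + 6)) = z^2 + 17*z/3 - 2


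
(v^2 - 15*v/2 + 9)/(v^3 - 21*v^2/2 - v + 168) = (2*v - 3)/(2*v^2 - 9*v - 56)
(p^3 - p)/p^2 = p - 1/p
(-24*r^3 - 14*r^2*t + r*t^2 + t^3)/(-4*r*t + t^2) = 6*r^2/t + 5*r + t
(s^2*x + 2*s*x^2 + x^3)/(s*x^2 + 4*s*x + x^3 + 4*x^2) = (s + x)/(x + 4)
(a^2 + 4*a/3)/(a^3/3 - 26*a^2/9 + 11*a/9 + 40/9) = 3*a*(3*a + 4)/(3*a^3 - 26*a^2 + 11*a + 40)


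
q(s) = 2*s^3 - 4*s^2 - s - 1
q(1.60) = -4.65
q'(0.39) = -3.21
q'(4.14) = 68.72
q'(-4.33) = 146.13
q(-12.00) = -4021.00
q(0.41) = -1.94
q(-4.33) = -234.03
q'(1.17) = -2.15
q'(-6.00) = 263.00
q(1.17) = -4.44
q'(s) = 6*s^2 - 8*s - 1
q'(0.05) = -1.38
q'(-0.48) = 4.22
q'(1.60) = 1.56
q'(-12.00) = 959.00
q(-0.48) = -1.66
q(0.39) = -1.88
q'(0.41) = -3.27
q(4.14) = 68.22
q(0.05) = -1.06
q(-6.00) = -571.00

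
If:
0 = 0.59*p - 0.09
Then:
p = 0.15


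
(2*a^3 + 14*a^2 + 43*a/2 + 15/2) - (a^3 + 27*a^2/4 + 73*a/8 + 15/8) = a^3 + 29*a^2/4 + 99*a/8 + 45/8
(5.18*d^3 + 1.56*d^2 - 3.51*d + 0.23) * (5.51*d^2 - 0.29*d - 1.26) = 28.5418*d^5 + 7.0934*d^4 - 26.3193*d^3 + 0.3196*d^2 + 4.3559*d - 0.2898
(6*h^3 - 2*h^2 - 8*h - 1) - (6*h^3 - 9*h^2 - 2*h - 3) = 7*h^2 - 6*h + 2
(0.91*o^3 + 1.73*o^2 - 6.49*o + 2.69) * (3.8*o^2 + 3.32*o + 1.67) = 3.458*o^5 + 9.5952*o^4 - 17.3987*o^3 - 8.4357*o^2 - 1.9075*o + 4.4923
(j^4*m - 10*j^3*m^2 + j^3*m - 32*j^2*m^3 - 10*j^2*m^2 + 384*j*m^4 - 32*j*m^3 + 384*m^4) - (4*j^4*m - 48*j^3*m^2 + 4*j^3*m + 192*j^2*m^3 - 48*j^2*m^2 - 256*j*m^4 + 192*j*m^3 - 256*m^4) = -3*j^4*m + 38*j^3*m^2 - 3*j^3*m - 224*j^2*m^3 + 38*j^2*m^2 + 640*j*m^4 - 224*j*m^3 + 640*m^4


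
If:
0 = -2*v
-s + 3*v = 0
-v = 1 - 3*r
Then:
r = 1/3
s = 0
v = 0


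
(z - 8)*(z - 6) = z^2 - 14*z + 48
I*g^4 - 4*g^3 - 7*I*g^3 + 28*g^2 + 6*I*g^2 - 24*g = g*(g - 6)*(g + 4*I)*(I*g - I)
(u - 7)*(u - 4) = u^2 - 11*u + 28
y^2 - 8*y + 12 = (y - 6)*(y - 2)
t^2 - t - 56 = (t - 8)*(t + 7)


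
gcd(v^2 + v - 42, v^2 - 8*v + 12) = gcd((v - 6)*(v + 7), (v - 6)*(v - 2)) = v - 6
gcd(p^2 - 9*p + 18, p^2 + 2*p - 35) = 1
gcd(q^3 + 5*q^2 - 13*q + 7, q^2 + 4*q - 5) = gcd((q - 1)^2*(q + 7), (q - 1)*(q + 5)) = q - 1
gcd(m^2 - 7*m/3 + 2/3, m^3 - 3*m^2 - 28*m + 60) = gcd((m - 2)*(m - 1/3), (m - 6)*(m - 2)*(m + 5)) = m - 2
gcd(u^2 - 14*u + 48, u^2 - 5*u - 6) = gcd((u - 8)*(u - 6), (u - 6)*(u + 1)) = u - 6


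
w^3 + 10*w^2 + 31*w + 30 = (w + 2)*(w + 3)*(w + 5)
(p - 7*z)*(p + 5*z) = p^2 - 2*p*z - 35*z^2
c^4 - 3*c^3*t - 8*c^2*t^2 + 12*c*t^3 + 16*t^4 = (c - 4*t)*(c - 2*t)*(c + t)*(c + 2*t)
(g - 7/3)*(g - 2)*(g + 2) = g^3 - 7*g^2/3 - 4*g + 28/3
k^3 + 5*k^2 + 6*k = k*(k + 2)*(k + 3)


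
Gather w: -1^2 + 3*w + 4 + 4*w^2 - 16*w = 4*w^2 - 13*w + 3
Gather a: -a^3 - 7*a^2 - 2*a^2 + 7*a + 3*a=-a^3 - 9*a^2 + 10*a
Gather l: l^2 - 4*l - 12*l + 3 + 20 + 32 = l^2 - 16*l + 55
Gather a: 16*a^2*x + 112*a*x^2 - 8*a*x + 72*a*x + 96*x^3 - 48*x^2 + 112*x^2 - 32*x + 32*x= 16*a^2*x + a*(112*x^2 + 64*x) + 96*x^3 + 64*x^2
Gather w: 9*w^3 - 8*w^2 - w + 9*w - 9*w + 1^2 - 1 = 9*w^3 - 8*w^2 - w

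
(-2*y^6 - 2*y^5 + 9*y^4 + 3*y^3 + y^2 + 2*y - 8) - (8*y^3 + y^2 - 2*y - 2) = -2*y^6 - 2*y^5 + 9*y^4 - 5*y^3 + 4*y - 6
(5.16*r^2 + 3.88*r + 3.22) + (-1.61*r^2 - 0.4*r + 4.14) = 3.55*r^2 + 3.48*r + 7.36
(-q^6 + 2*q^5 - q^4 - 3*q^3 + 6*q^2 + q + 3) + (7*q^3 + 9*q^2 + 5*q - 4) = -q^6 + 2*q^5 - q^4 + 4*q^3 + 15*q^2 + 6*q - 1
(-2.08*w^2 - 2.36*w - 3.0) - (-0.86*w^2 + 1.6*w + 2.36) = -1.22*w^2 - 3.96*w - 5.36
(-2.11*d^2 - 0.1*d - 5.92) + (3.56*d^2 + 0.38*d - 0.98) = 1.45*d^2 + 0.28*d - 6.9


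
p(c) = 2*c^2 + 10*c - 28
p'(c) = 4*c + 10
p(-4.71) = -30.73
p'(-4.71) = -8.84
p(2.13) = 2.37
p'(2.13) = 18.52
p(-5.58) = -21.53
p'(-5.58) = -12.32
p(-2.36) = -40.46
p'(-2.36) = 0.56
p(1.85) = -2.66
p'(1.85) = 17.40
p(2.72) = 14.00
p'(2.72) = 20.88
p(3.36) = 28.18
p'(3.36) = 23.44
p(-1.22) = -37.22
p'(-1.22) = 5.12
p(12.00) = 380.00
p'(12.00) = 58.00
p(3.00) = 20.00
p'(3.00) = 22.00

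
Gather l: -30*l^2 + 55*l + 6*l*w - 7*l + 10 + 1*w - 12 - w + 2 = -30*l^2 + l*(6*w + 48)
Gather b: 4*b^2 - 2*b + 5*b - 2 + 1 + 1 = 4*b^2 + 3*b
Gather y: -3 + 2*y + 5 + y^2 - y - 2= y^2 + y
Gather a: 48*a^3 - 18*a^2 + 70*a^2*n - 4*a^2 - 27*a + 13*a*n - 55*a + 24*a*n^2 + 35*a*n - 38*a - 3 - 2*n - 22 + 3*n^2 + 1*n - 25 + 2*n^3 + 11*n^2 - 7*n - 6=48*a^3 + a^2*(70*n - 22) + a*(24*n^2 + 48*n - 120) + 2*n^3 + 14*n^2 - 8*n - 56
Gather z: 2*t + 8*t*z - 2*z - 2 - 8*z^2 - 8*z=2*t - 8*z^2 + z*(8*t - 10) - 2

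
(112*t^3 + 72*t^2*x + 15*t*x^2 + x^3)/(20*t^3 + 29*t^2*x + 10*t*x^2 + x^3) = (28*t^2 + 11*t*x + x^2)/(5*t^2 + 6*t*x + x^2)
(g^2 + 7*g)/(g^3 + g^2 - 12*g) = (g + 7)/(g^2 + g - 12)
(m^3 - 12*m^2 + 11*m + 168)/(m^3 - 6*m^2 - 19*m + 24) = (m - 7)/(m - 1)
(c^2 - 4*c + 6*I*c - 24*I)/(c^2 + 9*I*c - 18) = (c - 4)/(c + 3*I)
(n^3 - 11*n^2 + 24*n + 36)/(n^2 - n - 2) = (n^2 - 12*n + 36)/(n - 2)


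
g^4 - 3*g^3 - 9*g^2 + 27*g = g*(g - 3)^2*(g + 3)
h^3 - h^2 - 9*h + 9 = (h - 3)*(h - 1)*(h + 3)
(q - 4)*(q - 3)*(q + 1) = q^3 - 6*q^2 + 5*q + 12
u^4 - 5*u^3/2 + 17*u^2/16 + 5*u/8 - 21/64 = (u - 7/4)*(u - 3/4)*(u - 1/2)*(u + 1/2)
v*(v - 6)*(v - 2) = v^3 - 8*v^2 + 12*v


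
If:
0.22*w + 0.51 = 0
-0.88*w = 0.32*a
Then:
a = 6.38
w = -2.32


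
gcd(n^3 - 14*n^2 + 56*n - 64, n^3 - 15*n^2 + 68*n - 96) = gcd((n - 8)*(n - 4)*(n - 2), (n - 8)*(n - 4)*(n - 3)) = n^2 - 12*n + 32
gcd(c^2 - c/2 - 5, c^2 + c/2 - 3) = c + 2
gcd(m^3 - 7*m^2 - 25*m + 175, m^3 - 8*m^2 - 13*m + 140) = m^2 - 12*m + 35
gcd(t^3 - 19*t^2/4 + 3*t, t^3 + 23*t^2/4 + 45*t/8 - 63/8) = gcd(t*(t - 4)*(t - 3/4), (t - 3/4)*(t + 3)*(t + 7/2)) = t - 3/4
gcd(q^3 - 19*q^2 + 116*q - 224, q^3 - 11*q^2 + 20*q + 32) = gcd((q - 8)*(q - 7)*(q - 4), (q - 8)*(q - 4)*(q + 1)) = q^2 - 12*q + 32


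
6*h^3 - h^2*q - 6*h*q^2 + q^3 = (-6*h + q)*(-h + q)*(h + q)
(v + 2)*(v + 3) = v^2 + 5*v + 6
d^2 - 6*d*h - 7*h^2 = (d - 7*h)*(d + h)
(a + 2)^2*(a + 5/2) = a^3 + 13*a^2/2 + 14*a + 10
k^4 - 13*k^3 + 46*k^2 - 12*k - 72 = (k - 6)^2*(k - 2)*(k + 1)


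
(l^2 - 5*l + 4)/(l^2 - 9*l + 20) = (l - 1)/(l - 5)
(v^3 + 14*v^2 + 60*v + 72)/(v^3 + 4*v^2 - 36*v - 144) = (v^2 + 8*v + 12)/(v^2 - 2*v - 24)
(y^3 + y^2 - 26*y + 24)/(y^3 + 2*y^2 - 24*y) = (y - 1)/y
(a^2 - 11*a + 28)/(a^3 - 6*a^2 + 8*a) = (a - 7)/(a*(a - 2))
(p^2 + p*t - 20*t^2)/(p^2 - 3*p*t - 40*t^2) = (p - 4*t)/(p - 8*t)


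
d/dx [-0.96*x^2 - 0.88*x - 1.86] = -1.92*x - 0.88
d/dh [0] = 0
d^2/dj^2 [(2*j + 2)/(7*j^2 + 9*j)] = 4*(49*j^3 + 147*j^2 + 189*j + 81)/(j^3*(343*j^3 + 1323*j^2 + 1701*j + 729))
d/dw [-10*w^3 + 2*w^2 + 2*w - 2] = -30*w^2 + 4*w + 2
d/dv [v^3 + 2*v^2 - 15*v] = 3*v^2 + 4*v - 15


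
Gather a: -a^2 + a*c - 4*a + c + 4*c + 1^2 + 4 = -a^2 + a*(c - 4) + 5*c + 5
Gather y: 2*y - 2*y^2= -2*y^2 + 2*y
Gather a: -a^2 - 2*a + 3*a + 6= -a^2 + a + 6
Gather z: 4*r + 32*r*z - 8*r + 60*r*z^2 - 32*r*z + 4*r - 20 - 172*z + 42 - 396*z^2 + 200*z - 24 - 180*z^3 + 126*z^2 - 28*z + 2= -180*z^3 + z^2*(60*r - 270)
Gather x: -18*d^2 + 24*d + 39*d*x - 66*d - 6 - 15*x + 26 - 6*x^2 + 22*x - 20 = -18*d^2 - 42*d - 6*x^2 + x*(39*d + 7)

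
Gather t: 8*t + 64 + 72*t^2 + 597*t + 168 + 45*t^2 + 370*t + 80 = 117*t^2 + 975*t + 312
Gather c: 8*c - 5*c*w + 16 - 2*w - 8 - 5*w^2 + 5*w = c*(8 - 5*w) - 5*w^2 + 3*w + 8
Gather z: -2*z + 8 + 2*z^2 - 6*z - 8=2*z^2 - 8*z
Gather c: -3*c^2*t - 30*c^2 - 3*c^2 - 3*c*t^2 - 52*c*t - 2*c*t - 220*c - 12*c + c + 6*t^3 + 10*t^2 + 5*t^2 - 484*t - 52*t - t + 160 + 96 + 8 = c^2*(-3*t - 33) + c*(-3*t^2 - 54*t - 231) + 6*t^3 + 15*t^2 - 537*t + 264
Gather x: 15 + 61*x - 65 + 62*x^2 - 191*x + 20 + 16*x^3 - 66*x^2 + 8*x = 16*x^3 - 4*x^2 - 122*x - 30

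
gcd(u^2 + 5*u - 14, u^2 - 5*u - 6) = 1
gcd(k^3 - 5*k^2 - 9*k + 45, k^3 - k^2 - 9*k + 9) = k^2 - 9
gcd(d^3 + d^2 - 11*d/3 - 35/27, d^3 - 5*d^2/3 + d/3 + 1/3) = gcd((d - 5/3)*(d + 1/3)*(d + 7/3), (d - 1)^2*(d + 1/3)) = d + 1/3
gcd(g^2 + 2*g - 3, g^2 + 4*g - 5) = g - 1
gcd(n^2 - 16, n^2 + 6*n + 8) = n + 4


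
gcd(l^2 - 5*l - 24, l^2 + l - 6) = l + 3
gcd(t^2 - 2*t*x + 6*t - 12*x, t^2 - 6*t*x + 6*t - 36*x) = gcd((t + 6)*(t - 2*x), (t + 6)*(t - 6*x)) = t + 6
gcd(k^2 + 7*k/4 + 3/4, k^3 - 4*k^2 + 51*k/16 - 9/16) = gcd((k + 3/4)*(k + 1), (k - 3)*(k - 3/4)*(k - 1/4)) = 1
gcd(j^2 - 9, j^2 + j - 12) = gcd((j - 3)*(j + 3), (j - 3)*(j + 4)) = j - 3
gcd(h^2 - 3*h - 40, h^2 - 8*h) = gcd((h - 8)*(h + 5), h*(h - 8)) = h - 8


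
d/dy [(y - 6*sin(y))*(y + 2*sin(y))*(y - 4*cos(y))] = -4*sqrt(2)*y^2*cos(y + pi/4) + 3*y^2 - 12*y*sin(2*y) - 8*sqrt(2)*y*sin(y + pi/4) + 16*y*cos(2*y) - 12*sin(y) + 8*sin(2*y) + 36*sin(3*y) + 6*cos(2*y) - 6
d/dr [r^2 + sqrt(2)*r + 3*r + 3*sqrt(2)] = 2*r + sqrt(2) + 3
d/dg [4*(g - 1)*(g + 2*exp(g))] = 8*g*exp(g) + 8*g - 4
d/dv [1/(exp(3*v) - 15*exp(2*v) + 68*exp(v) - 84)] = (-3*exp(2*v) + 30*exp(v) - 68)*exp(v)/(exp(3*v) - 15*exp(2*v) + 68*exp(v) - 84)^2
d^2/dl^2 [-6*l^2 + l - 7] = -12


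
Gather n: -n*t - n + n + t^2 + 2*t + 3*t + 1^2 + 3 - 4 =-n*t + t^2 + 5*t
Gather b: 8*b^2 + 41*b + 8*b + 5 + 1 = 8*b^2 + 49*b + 6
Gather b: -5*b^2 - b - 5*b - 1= -5*b^2 - 6*b - 1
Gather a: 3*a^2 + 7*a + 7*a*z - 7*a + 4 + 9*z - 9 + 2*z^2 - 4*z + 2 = 3*a^2 + 7*a*z + 2*z^2 + 5*z - 3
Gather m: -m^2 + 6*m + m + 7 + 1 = -m^2 + 7*m + 8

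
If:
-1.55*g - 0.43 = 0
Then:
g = -0.28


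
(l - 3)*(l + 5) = l^2 + 2*l - 15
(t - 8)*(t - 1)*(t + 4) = t^3 - 5*t^2 - 28*t + 32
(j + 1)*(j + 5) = j^2 + 6*j + 5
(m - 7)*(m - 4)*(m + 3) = m^3 - 8*m^2 - 5*m + 84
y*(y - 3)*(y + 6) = y^3 + 3*y^2 - 18*y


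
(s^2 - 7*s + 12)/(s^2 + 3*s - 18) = (s - 4)/(s + 6)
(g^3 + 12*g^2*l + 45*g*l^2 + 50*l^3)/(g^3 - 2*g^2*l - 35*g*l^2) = (g^2 + 7*g*l + 10*l^2)/(g*(g - 7*l))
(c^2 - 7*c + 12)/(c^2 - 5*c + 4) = (c - 3)/(c - 1)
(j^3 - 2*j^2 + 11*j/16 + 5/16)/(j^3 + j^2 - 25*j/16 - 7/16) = (4*j - 5)/(4*j + 7)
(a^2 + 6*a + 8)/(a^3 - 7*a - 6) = (a + 4)/(a^2 - 2*a - 3)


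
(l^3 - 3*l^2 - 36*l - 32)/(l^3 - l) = (l^2 - 4*l - 32)/(l*(l - 1))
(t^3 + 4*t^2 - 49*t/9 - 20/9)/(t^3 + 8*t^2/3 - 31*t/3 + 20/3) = (t + 1/3)/(t - 1)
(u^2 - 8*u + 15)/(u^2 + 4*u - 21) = (u - 5)/(u + 7)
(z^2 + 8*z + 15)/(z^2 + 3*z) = (z + 5)/z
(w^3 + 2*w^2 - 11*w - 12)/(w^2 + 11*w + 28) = (w^2 - 2*w - 3)/(w + 7)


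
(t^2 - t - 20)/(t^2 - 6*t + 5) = (t + 4)/(t - 1)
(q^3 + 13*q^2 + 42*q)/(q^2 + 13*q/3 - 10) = 3*q*(q + 7)/(3*q - 5)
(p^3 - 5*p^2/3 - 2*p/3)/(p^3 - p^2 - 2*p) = (p + 1/3)/(p + 1)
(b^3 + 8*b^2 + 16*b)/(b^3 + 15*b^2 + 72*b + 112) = b/(b + 7)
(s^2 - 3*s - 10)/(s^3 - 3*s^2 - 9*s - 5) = (s + 2)/(s^2 + 2*s + 1)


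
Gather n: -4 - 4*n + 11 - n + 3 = 10 - 5*n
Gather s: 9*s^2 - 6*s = 9*s^2 - 6*s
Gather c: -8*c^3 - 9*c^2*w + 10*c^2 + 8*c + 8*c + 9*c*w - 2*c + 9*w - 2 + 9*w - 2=-8*c^3 + c^2*(10 - 9*w) + c*(9*w + 14) + 18*w - 4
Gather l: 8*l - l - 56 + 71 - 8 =7*l + 7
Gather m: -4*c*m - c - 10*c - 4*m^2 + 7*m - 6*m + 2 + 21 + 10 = -11*c - 4*m^2 + m*(1 - 4*c) + 33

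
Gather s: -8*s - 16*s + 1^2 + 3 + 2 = 6 - 24*s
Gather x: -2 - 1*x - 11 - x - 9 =-2*x - 22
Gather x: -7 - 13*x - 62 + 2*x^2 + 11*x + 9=2*x^2 - 2*x - 60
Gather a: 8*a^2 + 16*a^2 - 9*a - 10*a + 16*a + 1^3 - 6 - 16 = 24*a^2 - 3*a - 21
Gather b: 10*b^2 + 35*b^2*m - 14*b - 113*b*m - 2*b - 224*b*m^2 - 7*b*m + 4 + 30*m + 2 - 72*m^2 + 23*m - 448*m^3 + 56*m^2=b^2*(35*m + 10) + b*(-224*m^2 - 120*m - 16) - 448*m^3 - 16*m^2 + 53*m + 6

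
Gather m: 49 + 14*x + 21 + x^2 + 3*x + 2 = x^2 + 17*x + 72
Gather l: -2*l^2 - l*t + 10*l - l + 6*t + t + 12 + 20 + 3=-2*l^2 + l*(9 - t) + 7*t + 35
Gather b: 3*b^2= 3*b^2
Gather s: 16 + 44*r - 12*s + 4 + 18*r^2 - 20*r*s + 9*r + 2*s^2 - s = 18*r^2 + 53*r + 2*s^2 + s*(-20*r - 13) + 20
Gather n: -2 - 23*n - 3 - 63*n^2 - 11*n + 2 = -63*n^2 - 34*n - 3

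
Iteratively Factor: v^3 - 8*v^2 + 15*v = (v)*(v^2 - 8*v + 15) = v*(v - 5)*(v - 3)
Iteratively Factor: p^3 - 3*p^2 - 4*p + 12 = (p - 2)*(p^2 - p - 6) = (p - 3)*(p - 2)*(p + 2)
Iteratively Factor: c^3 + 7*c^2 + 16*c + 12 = (c + 2)*(c^2 + 5*c + 6) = (c + 2)*(c + 3)*(c + 2)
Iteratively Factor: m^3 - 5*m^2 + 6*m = (m - 2)*(m^2 - 3*m) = (m - 3)*(m - 2)*(m)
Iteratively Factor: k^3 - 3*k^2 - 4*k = (k)*(k^2 - 3*k - 4) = k*(k + 1)*(k - 4)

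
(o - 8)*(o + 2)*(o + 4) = o^3 - 2*o^2 - 40*o - 64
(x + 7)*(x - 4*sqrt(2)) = x^2 - 4*sqrt(2)*x + 7*x - 28*sqrt(2)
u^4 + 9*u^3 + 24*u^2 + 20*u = u*(u + 2)^2*(u + 5)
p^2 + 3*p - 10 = (p - 2)*(p + 5)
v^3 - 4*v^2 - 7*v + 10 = (v - 5)*(v - 1)*(v + 2)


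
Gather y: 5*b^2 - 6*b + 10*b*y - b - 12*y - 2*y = 5*b^2 - 7*b + y*(10*b - 14)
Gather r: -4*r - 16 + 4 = -4*r - 12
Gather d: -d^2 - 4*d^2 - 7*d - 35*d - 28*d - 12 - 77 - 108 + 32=-5*d^2 - 70*d - 165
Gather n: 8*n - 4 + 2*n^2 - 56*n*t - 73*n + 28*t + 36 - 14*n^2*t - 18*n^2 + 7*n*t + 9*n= n^2*(-14*t - 16) + n*(-49*t - 56) + 28*t + 32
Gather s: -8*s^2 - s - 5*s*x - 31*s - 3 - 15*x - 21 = -8*s^2 + s*(-5*x - 32) - 15*x - 24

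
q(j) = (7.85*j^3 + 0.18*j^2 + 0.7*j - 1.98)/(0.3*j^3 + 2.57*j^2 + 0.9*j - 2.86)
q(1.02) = 6.91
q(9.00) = 13.29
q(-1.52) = -46.02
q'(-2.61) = 4.29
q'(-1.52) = -255.81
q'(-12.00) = 14.63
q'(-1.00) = -31.60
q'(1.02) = -22.20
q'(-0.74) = -8.63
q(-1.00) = 6.95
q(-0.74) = 2.49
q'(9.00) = 0.73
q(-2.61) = -20.41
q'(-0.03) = -0.07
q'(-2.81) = 5.79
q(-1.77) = -23.87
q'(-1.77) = -28.18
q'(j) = (-0.9*j^2 - 5.14*j - 0.9)*(7.85*j^3 + 0.18*j^2 + 0.7*j - 1.98)/(0.3*j^3 + 2.57*j^2 + 0.9*j - 2.86)^2 + (23.55*j^2 + 0.36*j + 0.7)/(0.3*j^3 + 2.57*j^2 + 0.9*j - 2.86) = (20.1205*j^4 + 13.71*j^3 - 67.208*j^2 + 9.1476*j - 0.22)/(0.09*j^6 + 1.542*j^5 + 7.1449*j^4 + 2.91*j^3 - 13.8904*j^2 - 5.148*j + 8.1796)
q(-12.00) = 83.65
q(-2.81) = -21.42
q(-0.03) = 0.69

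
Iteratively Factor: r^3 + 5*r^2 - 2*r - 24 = (r + 3)*(r^2 + 2*r - 8) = (r + 3)*(r + 4)*(r - 2)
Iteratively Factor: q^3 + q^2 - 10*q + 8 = (q + 4)*(q^2 - 3*q + 2) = (q - 1)*(q + 4)*(q - 2)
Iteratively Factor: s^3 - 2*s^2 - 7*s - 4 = (s + 1)*(s^2 - 3*s - 4) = (s + 1)^2*(s - 4)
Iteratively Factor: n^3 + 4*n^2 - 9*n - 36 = (n + 3)*(n^2 + n - 12) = (n + 3)*(n + 4)*(n - 3)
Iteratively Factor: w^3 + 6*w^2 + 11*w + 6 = (w + 1)*(w^2 + 5*w + 6) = (w + 1)*(w + 2)*(w + 3)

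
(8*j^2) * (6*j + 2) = 48*j^3 + 16*j^2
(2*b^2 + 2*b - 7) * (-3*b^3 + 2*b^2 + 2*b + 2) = -6*b^5 - 2*b^4 + 29*b^3 - 6*b^2 - 10*b - 14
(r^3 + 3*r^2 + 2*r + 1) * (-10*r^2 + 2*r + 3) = -10*r^5 - 28*r^4 - 11*r^3 + 3*r^2 + 8*r + 3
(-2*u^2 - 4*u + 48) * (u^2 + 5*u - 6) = -2*u^4 - 14*u^3 + 40*u^2 + 264*u - 288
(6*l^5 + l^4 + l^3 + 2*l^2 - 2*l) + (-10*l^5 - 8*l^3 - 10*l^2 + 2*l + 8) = -4*l^5 + l^4 - 7*l^3 - 8*l^2 + 8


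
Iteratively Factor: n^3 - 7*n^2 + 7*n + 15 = (n - 5)*(n^2 - 2*n - 3) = (n - 5)*(n - 3)*(n + 1)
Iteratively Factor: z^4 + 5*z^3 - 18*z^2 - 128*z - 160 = (z - 5)*(z^3 + 10*z^2 + 32*z + 32) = (z - 5)*(z + 4)*(z^2 + 6*z + 8) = (z - 5)*(z + 2)*(z + 4)*(z + 4)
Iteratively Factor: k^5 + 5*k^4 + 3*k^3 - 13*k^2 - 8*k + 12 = (k + 2)*(k^4 + 3*k^3 - 3*k^2 - 7*k + 6) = (k - 1)*(k + 2)*(k^3 + 4*k^2 + k - 6) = (k - 1)^2*(k + 2)*(k^2 + 5*k + 6) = (k - 1)^2*(k + 2)*(k + 3)*(k + 2)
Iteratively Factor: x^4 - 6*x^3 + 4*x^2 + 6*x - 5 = (x - 1)*(x^3 - 5*x^2 - x + 5) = (x - 1)^2*(x^2 - 4*x - 5) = (x - 1)^2*(x + 1)*(x - 5)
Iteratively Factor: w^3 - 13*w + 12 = (w - 3)*(w^2 + 3*w - 4) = (w - 3)*(w + 4)*(w - 1)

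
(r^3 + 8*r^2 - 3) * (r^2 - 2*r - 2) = r^5 + 6*r^4 - 18*r^3 - 19*r^2 + 6*r + 6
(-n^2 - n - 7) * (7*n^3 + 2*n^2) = -7*n^5 - 9*n^4 - 51*n^3 - 14*n^2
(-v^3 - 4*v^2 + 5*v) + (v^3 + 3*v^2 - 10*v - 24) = -v^2 - 5*v - 24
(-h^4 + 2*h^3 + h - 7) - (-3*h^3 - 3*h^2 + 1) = -h^4 + 5*h^3 + 3*h^2 + h - 8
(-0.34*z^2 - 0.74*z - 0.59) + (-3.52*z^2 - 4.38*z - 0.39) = -3.86*z^2 - 5.12*z - 0.98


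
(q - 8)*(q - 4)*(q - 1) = q^3 - 13*q^2 + 44*q - 32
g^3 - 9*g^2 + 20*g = g*(g - 5)*(g - 4)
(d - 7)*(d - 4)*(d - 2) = d^3 - 13*d^2 + 50*d - 56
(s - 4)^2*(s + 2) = s^3 - 6*s^2 + 32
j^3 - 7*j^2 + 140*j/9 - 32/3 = (j - 3)*(j - 8/3)*(j - 4/3)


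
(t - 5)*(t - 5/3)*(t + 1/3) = t^3 - 19*t^2/3 + 55*t/9 + 25/9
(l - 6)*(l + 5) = l^2 - l - 30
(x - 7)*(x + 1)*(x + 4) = x^3 - 2*x^2 - 31*x - 28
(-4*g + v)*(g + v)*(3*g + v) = -12*g^3 - 13*g^2*v + v^3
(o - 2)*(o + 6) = o^2 + 4*o - 12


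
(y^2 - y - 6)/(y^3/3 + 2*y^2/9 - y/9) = 9*(y^2 - y - 6)/(y*(3*y^2 + 2*y - 1))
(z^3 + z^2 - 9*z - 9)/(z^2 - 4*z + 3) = (z^2 + 4*z + 3)/(z - 1)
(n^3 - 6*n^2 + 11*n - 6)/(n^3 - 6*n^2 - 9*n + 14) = (n^2 - 5*n + 6)/(n^2 - 5*n - 14)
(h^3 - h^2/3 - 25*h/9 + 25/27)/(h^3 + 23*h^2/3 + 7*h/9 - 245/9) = (9*h^2 + 12*h - 5)/(3*(3*h^2 + 28*h + 49))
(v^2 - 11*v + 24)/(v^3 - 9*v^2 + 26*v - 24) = (v - 8)/(v^2 - 6*v + 8)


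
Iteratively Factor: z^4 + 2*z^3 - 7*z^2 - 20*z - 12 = (z + 2)*(z^3 - 7*z - 6) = (z + 2)^2*(z^2 - 2*z - 3) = (z + 1)*(z + 2)^2*(z - 3)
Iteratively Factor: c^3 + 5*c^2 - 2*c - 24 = (c - 2)*(c^2 + 7*c + 12) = (c - 2)*(c + 4)*(c + 3)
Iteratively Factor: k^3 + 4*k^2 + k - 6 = (k + 2)*(k^2 + 2*k - 3) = (k - 1)*(k + 2)*(k + 3)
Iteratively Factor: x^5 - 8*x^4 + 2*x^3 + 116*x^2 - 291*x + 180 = (x - 1)*(x^4 - 7*x^3 - 5*x^2 + 111*x - 180) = (x - 3)*(x - 1)*(x^3 - 4*x^2 - 17*x + 60) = (x - 5)*(x - 3)*(x - 1)*(x^2 + x - 12) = (x - 5)*(x - 3)^2*(x - 1)*(x + 4)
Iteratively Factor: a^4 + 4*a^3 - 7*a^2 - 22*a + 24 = (a - 2)*(a^3 + 6*a^2 + 5*a - 12) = (a - 2)*(a + 4)*(a^2 + 2*a - 3) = (a - 2)*(a - 1)*(a + 4)*(a + 3)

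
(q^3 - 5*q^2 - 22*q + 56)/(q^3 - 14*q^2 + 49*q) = (q^2 + 2*q - 8)/(q*(q - 7))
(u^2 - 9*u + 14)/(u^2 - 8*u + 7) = (u - 2)/(u - 1)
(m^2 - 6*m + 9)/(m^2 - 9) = (m - 3)/(m + 3)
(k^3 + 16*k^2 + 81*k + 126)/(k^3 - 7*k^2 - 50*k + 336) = (k^2 + 9*k + 18)/(k^2 - 14*k + 48)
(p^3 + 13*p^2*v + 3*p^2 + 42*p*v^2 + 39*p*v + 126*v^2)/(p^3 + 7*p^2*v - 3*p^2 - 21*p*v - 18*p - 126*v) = (p + 6*v)/(p - 6)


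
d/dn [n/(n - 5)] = -5/(n - 5)^2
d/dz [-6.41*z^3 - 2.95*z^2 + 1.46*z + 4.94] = -19.23*z^2 - 5.9*z + 1.46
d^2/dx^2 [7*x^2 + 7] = 14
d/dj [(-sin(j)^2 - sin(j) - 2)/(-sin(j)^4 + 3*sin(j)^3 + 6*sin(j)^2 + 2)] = 2*(-sin(j)^5 - sin(j)^3 + 12*sin(j)^2 + 10*sin(j) - 1)*cos(j)/(sin(j)^4 - 3*sin(j)^3 - 6*sin(j)^2 - 2)^2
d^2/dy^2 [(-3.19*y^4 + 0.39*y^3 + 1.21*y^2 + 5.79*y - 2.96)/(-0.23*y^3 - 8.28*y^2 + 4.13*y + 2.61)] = (4.44089209850063e-16*y^8 + 444.820368*y^6 - 647.089866*y^5 - 161.147172*y^4 - 287.623434000001*y^3 + 1237.667334*y^2 - 1363.366242*y + 337.251796)/(0.012167*y^9 + 1.314036*y^8 + 46.649865*y^7 + 520.058313*y^6 - 867.492219*y^5 - 98.243442*y^4 + 469.770976*y^3 + 35.657037*y^2 - 84.401919*y - 17.779581)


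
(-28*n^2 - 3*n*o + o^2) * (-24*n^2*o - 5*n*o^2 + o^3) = 672*n^4*o + 212*n^3*o^2 - 37*n^2*o^3 - 8*n*o^4 + o^5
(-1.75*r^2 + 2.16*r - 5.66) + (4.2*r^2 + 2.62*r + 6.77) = 2.45*r^2 + 4.78*r + 1.11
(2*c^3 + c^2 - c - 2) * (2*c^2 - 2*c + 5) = 4*c^5 - 2*c^4 + 6*c^3 + 3*c^2 - c - 10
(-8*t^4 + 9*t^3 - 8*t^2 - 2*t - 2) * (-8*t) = 64*t^5 - 72*t^4 + 64*t^3 + 16*t^2 + 16*t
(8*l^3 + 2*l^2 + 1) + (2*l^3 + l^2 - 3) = 10*l^3 + 3*l^2 - 2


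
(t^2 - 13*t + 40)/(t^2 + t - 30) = (t - 8)/(t + 6)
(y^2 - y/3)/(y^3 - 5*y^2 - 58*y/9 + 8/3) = 3*y/(3*y^2 - 14*y - 24)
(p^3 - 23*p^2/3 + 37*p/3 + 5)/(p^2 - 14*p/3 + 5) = (3*p^2 - 14*p - 5)/(3*p - 5)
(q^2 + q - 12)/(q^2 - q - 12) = (-q^2 - q + 12)/(-q^2 + q + 12)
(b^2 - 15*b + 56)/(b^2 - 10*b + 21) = (b - 8)/(b - 3)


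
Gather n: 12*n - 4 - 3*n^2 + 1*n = -3*n^2 + 13*n - 4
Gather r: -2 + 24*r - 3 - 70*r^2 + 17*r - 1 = -70*r^2 + 41*r - 6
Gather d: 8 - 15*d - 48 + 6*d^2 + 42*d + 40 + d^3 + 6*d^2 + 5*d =d^3 + 12*d^2 + 32*d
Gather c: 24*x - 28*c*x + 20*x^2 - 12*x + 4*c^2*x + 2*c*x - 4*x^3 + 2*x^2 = 4*c^2*x - 26*c*x - 4*x^3 + 22*x^2 + 12*x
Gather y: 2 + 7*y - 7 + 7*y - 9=14*y - 14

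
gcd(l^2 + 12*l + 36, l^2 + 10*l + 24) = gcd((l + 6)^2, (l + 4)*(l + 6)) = l + 6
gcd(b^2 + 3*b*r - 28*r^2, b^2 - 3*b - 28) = 1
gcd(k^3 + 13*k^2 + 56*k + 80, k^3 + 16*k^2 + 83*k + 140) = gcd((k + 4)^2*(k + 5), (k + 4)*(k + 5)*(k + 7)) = k^2 + 9*k + 20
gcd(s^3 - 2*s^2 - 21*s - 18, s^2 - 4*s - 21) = s + 3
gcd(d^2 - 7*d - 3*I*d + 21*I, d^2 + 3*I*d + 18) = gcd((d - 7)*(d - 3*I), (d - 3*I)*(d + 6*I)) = d - 3*I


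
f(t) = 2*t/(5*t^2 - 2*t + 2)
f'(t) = 2*t*(2 - 10*t)/(5*t^2 - 2*t + 2)^2 + 2/(5*t^2 - 2*t + 2)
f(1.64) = 0.27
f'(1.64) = -0.15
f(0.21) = 0.23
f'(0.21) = 1.10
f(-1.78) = -0.17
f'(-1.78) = -0.06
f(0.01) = 0.01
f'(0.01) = 1.02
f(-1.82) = -0.16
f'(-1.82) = -0.06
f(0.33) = 0.35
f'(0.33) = 0.82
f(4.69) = 0.09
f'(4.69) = -0.02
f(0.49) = 0.44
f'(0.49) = 0.32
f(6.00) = 0.07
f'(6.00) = -0.01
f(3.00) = 0.15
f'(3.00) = -0.05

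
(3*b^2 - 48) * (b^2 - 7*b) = 3*b^4 - 21*b^3 - 48*b^2 + 336*b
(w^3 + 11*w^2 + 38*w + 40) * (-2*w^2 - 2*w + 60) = -2*w^5 - 24*w^4 - 38*w^3 + 504*w^2 + 2200*w + 2400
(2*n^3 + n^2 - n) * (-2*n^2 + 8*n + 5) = -4*n^5 + 14*n^4 + 20*n^3 - 3*n^2 - 5*n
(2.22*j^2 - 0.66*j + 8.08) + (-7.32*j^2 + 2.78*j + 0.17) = -5.1*j^2 + 2.12*j + 8.25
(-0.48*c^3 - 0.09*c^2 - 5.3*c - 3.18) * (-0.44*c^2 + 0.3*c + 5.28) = 0.2112*c^5 - 0.1044*c^4 - 0.2294*c^3 - 0.666*c^2 - 28.938*c - 16.7904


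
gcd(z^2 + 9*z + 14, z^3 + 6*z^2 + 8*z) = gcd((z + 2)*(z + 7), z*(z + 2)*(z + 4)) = z + 2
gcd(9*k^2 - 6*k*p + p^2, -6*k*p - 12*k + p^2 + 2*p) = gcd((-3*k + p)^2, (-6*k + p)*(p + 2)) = 1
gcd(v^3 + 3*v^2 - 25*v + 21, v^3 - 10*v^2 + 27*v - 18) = v^2 - 4*v + 3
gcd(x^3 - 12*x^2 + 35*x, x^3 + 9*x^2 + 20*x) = x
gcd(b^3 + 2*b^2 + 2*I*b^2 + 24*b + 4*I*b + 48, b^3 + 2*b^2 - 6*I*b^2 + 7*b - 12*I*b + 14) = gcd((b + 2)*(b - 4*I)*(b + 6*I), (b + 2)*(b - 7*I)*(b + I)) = b + 2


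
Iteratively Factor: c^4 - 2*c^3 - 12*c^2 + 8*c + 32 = (c - 4)*(c^3 + 2*c^2 - 4*c - 8) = (c - 4)*(c + 2)*(c^2 - 4) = (c - 4)*(c + 2)^2*(c - 2)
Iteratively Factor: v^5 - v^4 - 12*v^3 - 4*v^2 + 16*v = (v)*(v^4 - v^3 - 12*v^2 - 4*v + 16) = v*(v - 4)*(v^3 + 3*v^2 - 4) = v*(v - 4)*(v + 2)*(v^2 + v - 2) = v*(v - 4)*(v + 2)^2*(v - 1)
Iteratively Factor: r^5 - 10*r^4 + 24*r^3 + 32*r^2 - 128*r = (r - 4)*(r^4 - 6*r^3 + 32*r) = (r - 4)*(r + 2)*(r^3 - 8*r^2 + 16*r) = (r - 4)^2*(r + 2)*(r^2 - 4*r) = (r - 4)^3*(r + 2)*(r)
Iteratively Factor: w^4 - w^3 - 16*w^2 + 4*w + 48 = (w + 3)*(w^3 - 4*w^2 - 4*w + 16) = (w + 2)*(w + 3)*(w^2 - 6*w + 8) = (w - 2)*(w + 2)*(w + 3)*(w - 4)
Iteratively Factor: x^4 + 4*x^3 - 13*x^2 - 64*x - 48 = (x + 3)*(x^3 + x^2 - 16*x - 16) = (x + 1)*(x + 3)*(x^2 - 16) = (x - 4)*(x + 1)*(x + 3)*(x + 4)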